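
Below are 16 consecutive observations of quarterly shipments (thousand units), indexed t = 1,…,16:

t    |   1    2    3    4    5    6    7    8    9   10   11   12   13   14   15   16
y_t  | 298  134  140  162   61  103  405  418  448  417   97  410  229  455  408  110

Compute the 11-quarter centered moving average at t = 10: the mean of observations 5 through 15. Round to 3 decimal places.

313.727

Sum of periods 5–15: 61 + 103 + 405 + 418 + 448 + 417 + 97 + 410 + 229 + 455 + 408 = 3451
Divide by 11: 3451 / 11 = 313.727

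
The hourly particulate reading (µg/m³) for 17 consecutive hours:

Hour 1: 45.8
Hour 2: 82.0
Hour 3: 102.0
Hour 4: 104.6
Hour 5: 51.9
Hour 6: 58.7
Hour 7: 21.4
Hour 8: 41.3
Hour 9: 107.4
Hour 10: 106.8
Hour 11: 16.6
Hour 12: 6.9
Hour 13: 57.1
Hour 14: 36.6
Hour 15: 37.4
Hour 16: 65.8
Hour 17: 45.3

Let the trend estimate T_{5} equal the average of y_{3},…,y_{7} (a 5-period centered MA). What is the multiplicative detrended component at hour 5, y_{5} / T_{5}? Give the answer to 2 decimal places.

0.77

Trend T_5 = (102.0 + 104.6 + 51.9 + 58.7 + 21.4) / 5 = 338.6/5 = 67.7200
Ratio to trend: 51.9 / 67.7200 = 0.77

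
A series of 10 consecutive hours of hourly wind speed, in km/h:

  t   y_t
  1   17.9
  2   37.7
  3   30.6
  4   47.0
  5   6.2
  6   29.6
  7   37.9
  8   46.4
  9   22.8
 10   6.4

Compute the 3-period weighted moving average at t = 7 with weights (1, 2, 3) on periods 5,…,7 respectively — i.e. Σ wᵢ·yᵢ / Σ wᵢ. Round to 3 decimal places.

29.850

Weighted sum: 1·6.2 + 2·29.6 + 3·37.9 = 6.2 + 59.2 + 113.7 = 179.1
Weight total: 1 + 2 + 3 = 6
WMA = 179.1 / 6 = 29.850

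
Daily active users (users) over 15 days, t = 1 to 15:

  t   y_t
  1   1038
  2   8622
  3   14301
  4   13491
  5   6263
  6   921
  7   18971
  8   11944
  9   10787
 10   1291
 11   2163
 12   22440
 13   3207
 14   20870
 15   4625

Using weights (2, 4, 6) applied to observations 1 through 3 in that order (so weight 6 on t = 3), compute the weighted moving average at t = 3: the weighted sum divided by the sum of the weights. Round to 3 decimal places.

10197.500

Weighted sum: 2·1038 + 4·8622 + 6·14301 = 2076 + 34488 + 85806 = 122370
Weight total: 2 + 4 + 6 = 12
WMA = 122370 / 12 = 10197.500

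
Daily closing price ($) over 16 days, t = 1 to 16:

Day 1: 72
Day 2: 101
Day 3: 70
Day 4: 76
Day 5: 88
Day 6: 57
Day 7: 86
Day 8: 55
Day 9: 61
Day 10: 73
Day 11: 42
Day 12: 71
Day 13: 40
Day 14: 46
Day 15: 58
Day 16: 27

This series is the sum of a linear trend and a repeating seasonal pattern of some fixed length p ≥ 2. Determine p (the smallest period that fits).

First differences y_{t+1} − y_t: 29, -31, 6, 12, -31, 29, -31, 6, 12, -31, 29, -31, …
The difference pattern repeats every 5 terms and not for any smaller step, so p = 5.

5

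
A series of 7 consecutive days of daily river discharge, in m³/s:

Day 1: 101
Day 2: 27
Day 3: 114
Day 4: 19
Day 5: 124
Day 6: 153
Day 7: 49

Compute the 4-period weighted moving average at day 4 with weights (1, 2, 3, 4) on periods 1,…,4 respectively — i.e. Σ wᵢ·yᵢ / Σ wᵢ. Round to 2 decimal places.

Weighted sum: 1·101 + 2·27 + 3·114 + 4·19 = 101 + 54 + 342 + 76 = 573
Weight total: 1 + 2 + 3 + 4 = 10
WMA = 573 / 10 = 57.30

57.30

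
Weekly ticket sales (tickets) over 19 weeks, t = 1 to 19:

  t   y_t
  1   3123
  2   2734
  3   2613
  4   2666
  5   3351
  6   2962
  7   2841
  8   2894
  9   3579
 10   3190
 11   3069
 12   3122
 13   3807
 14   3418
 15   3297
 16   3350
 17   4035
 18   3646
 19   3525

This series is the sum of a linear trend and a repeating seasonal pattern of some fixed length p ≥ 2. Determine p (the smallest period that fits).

4

First differences y_{t+1} − y_t: -389, -121, 53, 685, -389, -121, 53, 685, -389, -121, …
The difference pattern repeats every 4 terms and not for any smaller step, so p = 4.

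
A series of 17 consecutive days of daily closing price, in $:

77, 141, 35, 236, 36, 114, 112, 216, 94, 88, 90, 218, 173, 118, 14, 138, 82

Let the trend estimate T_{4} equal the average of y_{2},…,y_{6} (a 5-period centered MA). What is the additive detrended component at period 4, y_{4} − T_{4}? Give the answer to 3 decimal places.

Trend T_4 = (141 + 35 + 236 + 36 + 114) / 5 = 562/5 = 112.40000
Detrended value: 236 − 112.40000 = 123.600

123.600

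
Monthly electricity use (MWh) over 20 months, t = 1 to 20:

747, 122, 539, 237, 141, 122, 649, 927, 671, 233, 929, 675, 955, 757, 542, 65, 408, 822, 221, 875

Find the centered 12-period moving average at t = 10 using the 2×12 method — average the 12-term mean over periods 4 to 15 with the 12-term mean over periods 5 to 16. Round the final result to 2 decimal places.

562.67

Sum over 4–15: 237 + 141 + 122 + 649 + 927 + 671 + 233 + 929 + 675 + 955 + 757 + 542 = 6838
Sum over 5–16: 141 + 122 + 649 + 927 + 671 + 233 + 929 + 675 + 955 + 757 + 542 + 65 = 6666
CMA at t=10 = (6838 + 6666) / (2·12) = 13504 / 24 = 562.67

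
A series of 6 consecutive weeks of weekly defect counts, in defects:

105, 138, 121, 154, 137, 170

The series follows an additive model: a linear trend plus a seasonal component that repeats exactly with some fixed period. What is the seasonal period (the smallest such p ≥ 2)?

First differences y_{t+1} − y_t: 33, -17, 33, -17, 33, …
The difference pattern repeats every 2 terms and not for any smaller step, so p = 2.

2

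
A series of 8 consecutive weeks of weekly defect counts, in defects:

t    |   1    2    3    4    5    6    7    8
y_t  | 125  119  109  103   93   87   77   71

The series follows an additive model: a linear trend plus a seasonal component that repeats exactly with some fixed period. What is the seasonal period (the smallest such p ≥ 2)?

First differences y_{t+1} − y_t: -6, -10, -6, -10, -6, -10, …
The difference pattern repeats every 2 terms and not for any smaller step, so p = 2.

2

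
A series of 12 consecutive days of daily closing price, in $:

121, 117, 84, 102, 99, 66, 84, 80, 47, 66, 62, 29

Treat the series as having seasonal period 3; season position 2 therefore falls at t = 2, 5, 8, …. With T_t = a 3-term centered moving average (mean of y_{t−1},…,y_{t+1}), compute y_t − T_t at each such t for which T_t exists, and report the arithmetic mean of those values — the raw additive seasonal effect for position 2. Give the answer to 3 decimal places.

Season position 2 occurs at t = 2, 5, 8, 11 (where T_t is defined).
t=2: T_2 = 107.33333; y_2 − T_2 = 117 − 107.33333 = 9.66667
t=5: T_5 = 89.00000; y_5 − T_5 = 99 − 89.00000 = 10.00000
t=8: T_8 = 70.33333; y_8 − T_8 = 80 − 70.33333 = 9.66667
t=11: T_11 = 52.33333; y_11 − T_11 = 62 − 52.33333 = 9.66667
Mean deviation: (9.66667 + 10.00000 + 9.66667 + 9.66667) / 4 = 9.750

9.750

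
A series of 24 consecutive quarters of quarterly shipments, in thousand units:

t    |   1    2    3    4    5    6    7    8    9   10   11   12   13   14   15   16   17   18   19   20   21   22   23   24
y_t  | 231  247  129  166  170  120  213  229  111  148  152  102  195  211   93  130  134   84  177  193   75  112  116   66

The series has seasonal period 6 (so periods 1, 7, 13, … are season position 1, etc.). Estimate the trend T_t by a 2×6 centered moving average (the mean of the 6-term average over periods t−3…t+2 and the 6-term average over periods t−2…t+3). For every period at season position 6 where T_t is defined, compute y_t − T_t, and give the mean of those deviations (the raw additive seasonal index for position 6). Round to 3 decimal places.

Season position 6 occurs at t = 6, 12, 18 (where T_t is defined).
t=6: T_6 = 169.66667; y_6 − T_6 = 120 − 169.66667 = -49.66667
t=12: T_12 = 151.66667; y_12 − T_12 = 102 − 151.66667 = -49.66667
t=18: T_18 = 133.66667; y_18 − T_18 = 84 − 133.66667 = -49.66667
Mean deviation: (-49.66667 + -49.66667 + -49.66667) / 3 = -49.667

-49.667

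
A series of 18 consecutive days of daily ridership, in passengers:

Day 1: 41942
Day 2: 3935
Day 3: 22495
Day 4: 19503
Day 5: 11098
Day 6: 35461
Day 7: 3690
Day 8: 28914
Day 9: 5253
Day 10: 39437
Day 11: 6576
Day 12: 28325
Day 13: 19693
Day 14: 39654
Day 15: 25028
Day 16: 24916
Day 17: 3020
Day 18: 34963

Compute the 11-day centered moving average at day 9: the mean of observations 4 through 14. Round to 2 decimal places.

21600.36

Sum of periods 4–14: 19503 + 11098 + 35461 + 3690 + 28914 + 5253 + 39437 + 6576 + 28325 + 19693 + 39654 = 237604
Divide by 11: 237604 / 11 = 21600.36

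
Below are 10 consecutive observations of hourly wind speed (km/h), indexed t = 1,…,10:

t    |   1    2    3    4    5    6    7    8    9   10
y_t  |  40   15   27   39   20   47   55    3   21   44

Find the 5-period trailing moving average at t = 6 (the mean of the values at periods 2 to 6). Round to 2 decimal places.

Sum of periods 2–6: 15 + 27 + 39 + 20 + 47 = 148
Divide by 5: 148 / 5 = 29.60

29.60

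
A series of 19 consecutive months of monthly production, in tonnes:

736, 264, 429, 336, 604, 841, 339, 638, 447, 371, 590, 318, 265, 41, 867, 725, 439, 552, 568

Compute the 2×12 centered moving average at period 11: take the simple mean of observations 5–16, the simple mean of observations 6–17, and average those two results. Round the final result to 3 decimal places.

Sum over 5–16: 604 + 841 + 339 + 638 + 447 + 371 + 590 + 318 + 265 + 41 + 867 + 725 = 6046
Sum over 6–17: 841 + 339 + 638 + 447 + 371 + 590 + 318 + 265 + 41 + 867 + 725 + 439 = 5881
CMA at t=11 = (6046 + 5881) / (2·12) = 11927 / 24 = 496.958

496.958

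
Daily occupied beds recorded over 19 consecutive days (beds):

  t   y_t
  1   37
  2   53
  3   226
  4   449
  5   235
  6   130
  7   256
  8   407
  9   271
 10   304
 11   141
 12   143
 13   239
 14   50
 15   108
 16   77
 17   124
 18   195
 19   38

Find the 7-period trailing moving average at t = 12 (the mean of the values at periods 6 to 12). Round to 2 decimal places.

Sum of periods 6–12: 130 + 256 + 407 + 271 + 304 + 141 + 143 = 1652
Divide by 7: 1652 / 7 = 236.00

236.00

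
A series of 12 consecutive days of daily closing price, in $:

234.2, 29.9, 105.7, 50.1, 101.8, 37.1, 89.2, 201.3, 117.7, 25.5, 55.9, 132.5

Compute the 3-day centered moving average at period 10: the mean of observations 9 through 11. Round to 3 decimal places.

Sum of periods 9–11: 117.7 + 25.5 + 55.9 = 199.1
Divide by 3: 199.1 / 3 = 66.367

66.367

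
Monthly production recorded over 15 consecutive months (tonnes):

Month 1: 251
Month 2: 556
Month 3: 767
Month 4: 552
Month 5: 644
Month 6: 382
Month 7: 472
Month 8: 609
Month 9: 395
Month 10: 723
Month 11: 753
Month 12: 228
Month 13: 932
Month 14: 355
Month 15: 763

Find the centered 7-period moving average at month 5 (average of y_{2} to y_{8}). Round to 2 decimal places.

568.86

Sum of periods 2–8: 556 + 767 + 552 + 644 + 382 + 472 + 609 = 3982
Divide by 7: 3982 / 7 = 568.86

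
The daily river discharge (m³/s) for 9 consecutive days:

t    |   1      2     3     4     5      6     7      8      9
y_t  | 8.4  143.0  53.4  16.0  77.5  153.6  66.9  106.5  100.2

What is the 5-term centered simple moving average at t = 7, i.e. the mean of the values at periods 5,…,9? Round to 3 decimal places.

100.940

Sum of periods 5–9: 77.5 + 153.6 + 66.9 + 106.5 + 100.2 = 504.7
Divide by 5: 504.7 / 5 = 100.940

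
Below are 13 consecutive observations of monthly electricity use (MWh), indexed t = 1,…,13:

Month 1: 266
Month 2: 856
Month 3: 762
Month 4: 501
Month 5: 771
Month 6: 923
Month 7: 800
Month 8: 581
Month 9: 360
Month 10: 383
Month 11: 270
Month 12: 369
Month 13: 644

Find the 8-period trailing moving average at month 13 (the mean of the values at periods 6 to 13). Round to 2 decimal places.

541.25

Sum of periods 6–13: 923 + 800 + 581 + 360 + 383 + 270 + 369 + 644 = 4330
Divide by 8: 4330 / 8 = 541.25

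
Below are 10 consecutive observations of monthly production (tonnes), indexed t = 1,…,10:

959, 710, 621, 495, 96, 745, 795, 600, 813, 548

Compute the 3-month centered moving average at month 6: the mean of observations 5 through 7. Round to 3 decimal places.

Sum of periods 5–7: 96 + 745 + 795 = 1636
Divide by 3: 1636 / 3 = 545.333

545.333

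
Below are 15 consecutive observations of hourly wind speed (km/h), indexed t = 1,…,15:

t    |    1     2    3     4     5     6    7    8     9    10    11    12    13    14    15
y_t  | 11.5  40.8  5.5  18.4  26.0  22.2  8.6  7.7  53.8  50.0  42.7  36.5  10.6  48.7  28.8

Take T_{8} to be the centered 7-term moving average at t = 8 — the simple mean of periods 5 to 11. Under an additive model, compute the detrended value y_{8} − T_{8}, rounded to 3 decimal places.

-22.443

Trend T_8 = (26.0 + 22.2 + 8.6 + 7.7 + 53.8 + 50.0 + 42.7) / 7 = 211.0/7 = 30.14286
Detrended value: 7.7 − 30.14286 = -22.443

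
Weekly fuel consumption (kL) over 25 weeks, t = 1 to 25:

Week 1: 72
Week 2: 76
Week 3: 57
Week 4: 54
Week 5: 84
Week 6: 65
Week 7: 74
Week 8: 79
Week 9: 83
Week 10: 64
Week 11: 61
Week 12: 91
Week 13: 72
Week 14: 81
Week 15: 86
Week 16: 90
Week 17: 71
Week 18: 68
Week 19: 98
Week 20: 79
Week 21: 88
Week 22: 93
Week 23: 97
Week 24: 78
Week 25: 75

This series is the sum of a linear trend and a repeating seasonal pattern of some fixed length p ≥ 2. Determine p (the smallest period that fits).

First differences y_{t+1} − y_t: 4, -19, -3, 30, -19, 9, 5, 4, -19, -3, 30, -19, 9, 5, 4, -19, …
The difference pattern repeats every 7 terms and not for any smaller step, so p = 7.

7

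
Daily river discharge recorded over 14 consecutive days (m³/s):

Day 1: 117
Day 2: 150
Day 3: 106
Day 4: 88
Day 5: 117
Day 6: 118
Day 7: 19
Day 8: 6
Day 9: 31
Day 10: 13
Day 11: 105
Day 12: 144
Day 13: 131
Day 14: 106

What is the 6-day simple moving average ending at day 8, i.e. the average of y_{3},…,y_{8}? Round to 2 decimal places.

75.67

Sum of periods 3–8: 106 + 88 + 117 + 118 + 19 + 6 = 454
Divide by 6: 454 / 6 = 75.67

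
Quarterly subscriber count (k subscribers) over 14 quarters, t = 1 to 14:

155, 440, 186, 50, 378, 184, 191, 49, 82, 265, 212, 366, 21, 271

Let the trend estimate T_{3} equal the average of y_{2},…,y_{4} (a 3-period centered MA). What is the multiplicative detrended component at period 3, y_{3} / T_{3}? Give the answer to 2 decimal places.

Trend T_3 = (440 + 186 + 50) / 3 = 676/3 = 225.3333
Ratio to trend: 186 / 225.3333 = 0.83

0.83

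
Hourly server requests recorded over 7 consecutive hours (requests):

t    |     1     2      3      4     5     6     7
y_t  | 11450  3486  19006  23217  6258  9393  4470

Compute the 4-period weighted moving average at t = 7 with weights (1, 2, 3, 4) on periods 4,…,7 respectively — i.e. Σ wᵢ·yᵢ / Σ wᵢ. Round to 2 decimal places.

8179.20

Weighted sum: 1·23217 + 2·6258 + 3·9393 + 4·4470 = 23217 + 12516 + 28179 + 17880 = 81792
Weight total: 1 + 2 + 3 + 4 = 10
WMA = 81792 / 10 = 8179.20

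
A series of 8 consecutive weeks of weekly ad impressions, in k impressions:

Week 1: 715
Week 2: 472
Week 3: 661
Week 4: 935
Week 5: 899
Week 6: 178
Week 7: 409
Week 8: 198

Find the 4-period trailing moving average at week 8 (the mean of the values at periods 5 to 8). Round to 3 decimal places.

Sum of periods 5–8: 899 + 178 + 409 + 198 = 1684
Divide by 4: 1684 / 4 = 421.000

421.000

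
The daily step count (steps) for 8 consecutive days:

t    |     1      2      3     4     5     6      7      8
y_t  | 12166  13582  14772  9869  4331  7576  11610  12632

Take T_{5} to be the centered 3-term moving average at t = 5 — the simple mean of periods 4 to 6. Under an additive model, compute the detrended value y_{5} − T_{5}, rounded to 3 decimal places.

-2927.667

Trend T_5 = (9869 + 4331 + 7576) / 3 = 21776/3 = 7258.66667
Detrended value: 4331 − 7258.66667 = -2927.667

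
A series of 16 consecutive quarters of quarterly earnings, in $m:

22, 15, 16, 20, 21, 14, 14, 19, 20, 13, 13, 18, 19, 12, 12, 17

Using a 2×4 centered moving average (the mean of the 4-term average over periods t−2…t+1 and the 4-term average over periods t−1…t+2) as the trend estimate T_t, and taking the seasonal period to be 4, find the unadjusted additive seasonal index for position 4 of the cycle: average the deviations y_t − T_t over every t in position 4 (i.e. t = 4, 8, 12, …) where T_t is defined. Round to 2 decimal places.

2.29

Season position 4 occurs at t = 4, 8, 12 (where T_t is defined).
t=4: T_4 = 17.8750; y_4 − T_4 = 20 − 17.8750 = 2.1250
t=8: T_8 = 16.6250; y_8 − T_8 = 19 − 16.6250 = 2.3750
t=12: T_12 = 15.6250; y_12 − T_12 = 18 − 15.6250 = 2.3750
Mean deviation: (2.1250 + 2.3750 + 2.3750) / 3 = 2.29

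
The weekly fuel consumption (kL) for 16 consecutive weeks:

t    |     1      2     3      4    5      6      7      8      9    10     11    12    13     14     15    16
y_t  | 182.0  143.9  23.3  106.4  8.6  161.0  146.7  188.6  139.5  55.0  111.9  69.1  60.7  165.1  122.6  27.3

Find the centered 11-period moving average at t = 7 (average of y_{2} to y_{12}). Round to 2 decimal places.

Sum of periods 2–12: 143.9 + 23.3 + 106.4 + 8.6 + 161.0 + 146.7 + 188.6 + 139.5 + 55.0 + 111.9 + 69.1 = 1154.0
Divide by 11: 1154.0 / 11 = 104.91

104.91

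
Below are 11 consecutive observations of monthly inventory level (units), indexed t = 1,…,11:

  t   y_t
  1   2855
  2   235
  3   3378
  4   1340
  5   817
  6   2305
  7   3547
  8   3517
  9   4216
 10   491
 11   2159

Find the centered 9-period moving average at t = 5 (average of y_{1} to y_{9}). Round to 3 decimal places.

2467.778

Sum of periods 1–9: 2855 + 235 + 3378 + 1340 + 817 + 2305 + 3547 + 3517 + 4216 = 22210
Divide by 9: 22210 / 9 = 2467.778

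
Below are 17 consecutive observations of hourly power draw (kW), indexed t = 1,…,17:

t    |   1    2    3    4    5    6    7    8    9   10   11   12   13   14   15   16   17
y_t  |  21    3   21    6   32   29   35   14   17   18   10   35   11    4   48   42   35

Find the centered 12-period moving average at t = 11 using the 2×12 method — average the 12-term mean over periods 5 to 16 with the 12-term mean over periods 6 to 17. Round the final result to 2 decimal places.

Sum over 5–16: 32 + 29 + 35 + 14 + 17 + 18 + 10 + 35 + 11 + 4 + 48 + 42 = 295
Sum over 6–17: 29 + 35 + 14 + 17 + 18 + 10 + 35 + 11 + 4 + 48 + 42 + 35 = 298
CMA at t=11 = (295 + 298) / (2·12) = 593 / 24 = 24.71

24.71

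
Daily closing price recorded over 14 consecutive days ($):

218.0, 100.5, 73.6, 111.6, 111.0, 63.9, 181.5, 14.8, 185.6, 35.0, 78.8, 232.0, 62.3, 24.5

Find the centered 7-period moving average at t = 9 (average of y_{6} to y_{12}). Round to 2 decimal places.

Sum of periods 6–12: 63.9 + 181.5 + 14.8 + 185.6 + 35.0 + 78.8 + 232.0 = 791.6
Divide by 7: 791.6 / 7 = 113.09

113.09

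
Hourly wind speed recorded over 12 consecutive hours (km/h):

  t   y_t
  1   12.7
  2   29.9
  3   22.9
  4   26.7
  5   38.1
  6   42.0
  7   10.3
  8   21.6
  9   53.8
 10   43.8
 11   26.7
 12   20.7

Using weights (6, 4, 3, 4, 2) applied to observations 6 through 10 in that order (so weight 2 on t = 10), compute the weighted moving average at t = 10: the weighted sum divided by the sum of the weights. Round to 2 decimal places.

34.78

Weighted sum: 6·42.0 + 4·10.3 + 3·21.6 + 4·53.8 + 2·43.8 = 252.0 + 41.2 + 64.8 + 215.2 + 87.6 = 660.8
Weight total: 6 + 4 + 3 + 4 + 2 = 19
WMA = 660.8 / 19 = 34.78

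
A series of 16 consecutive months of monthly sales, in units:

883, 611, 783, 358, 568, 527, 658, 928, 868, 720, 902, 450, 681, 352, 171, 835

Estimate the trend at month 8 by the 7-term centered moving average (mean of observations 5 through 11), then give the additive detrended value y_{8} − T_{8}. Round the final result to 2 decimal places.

Trend T_8 = (568 + 527 + 658 + 928 + 868 + 720 + 902) / 7 = 5171/7 = 738.7143
Detrended value: 928 − 738.7143 = 189.29

189.29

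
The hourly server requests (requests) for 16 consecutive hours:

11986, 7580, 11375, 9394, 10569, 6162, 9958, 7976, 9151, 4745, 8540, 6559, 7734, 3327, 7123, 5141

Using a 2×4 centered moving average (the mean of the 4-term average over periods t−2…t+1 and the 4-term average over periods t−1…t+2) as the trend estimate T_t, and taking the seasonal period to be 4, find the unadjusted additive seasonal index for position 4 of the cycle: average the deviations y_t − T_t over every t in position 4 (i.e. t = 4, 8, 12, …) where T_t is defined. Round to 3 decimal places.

Season position 4 occurs at t = 4, 8, 12 (where T_t is defined).
t=4: T_4 = 9552.25000; y_4 − T_4 = 9394 − 9552.25000 = -158.25000
t=8: T_8 = 8134.62500; y_8 − T_8 = 7976 − 8134.62500 = -158.62500
t=12: T_12 = 6717.25000; y_12 − T_12 = 6559 − 6717.25000 = -158.25000
Mean deviation: (-158.25000 + -158.62500 + -158.25000) / 3 = -158.375

-158.375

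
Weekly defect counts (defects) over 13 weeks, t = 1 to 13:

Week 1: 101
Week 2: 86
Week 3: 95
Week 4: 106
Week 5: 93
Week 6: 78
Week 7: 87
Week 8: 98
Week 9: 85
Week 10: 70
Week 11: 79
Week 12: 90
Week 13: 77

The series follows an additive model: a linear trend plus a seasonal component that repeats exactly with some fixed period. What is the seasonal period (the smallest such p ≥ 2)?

4

First differences y_{t+1} − y_t: -15, 9, 11, -13, -15, 9, 11, -13, -15, 9, …
The difference pattern repeats every 4 terms and not for any smaller step, so p = 4.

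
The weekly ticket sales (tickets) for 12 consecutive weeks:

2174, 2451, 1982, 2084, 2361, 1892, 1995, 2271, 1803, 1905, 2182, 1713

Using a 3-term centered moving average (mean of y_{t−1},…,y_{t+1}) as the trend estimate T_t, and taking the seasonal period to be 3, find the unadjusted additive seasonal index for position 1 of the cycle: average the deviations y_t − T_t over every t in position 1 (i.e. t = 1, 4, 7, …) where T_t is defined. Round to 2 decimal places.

-58.11

Season position 1 occurs at t = 4, 7, 10 (where T_t is defined).
t=4: T_4 = 2142.3333; y_4 − T_4 = 2084 − 2142.3333 = -58.3333
t=7: T_7 = 2052.6667; y_7 − T_7 = 1995 − 2052.6667 = -57.6667
t=10: T_10 = 1963.3333; y_10 − T_10 = 1905 − 1963.3333 = -58.3333
Mean deviation: (-58.3333 + -57.6667 + -58.3333) / 3 = -58.11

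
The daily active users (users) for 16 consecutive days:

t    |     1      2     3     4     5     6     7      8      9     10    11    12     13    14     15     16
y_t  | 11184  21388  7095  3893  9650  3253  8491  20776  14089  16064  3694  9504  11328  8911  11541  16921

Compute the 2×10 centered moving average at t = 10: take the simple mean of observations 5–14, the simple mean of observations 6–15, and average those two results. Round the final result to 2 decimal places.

10670.55

Sum over 5–14: 9650 + 3253 + 8491 + 20776 + 14089 + 16064 + 3694 + 9504 + 11328 + 8911 = 105760
Sum over 6–15: 3253 + 8491 + 20776 + 14089 + 16064 + 3694 + 9504 + 11328 + 8911 + 11541 = 107651
CMA at t=10 = (105760 + 107651) / (2·10) = 213411 / 20 = 10670.55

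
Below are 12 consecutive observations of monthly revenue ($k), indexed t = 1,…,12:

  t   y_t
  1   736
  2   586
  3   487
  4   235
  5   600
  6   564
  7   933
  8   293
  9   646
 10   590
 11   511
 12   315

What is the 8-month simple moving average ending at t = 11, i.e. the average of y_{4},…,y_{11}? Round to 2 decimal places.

Sum of periods 4–11: 235 + 600 + 564 + 933 + 293 + 646 + 590 + 511 = 4372
Divide by 8: 4372 / 8 = 546.50

546.50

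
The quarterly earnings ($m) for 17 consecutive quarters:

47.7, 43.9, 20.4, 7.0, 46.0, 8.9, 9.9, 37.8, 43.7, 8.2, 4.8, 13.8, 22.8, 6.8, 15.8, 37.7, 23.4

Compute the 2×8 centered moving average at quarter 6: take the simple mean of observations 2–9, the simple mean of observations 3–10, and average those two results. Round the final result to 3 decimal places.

24.969

Sum over 2–9: 43.9 + 20.4 + 7.0 + 46.0 + 8.9 + 9.9 + 37.8 + 43.7 = 217.6
Sum over 3–10: 20.4 + 7.0 + 46.0 + 8.9 + 9.9 + 37.8 + 43.7 + 8.2 = 181.9
CMA at t=6 = (217.6 + 181.9) / (2·8) = 399.5 / 16 = 24.969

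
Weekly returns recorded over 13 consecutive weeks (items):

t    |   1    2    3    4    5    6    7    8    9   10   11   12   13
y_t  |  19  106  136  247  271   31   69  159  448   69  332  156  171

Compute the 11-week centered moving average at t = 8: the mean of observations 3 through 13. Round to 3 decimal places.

189.909

Sum of periods 3–13: 136 + 247 + 271 + 31 + 69 + 159 + 448 + 69 + 332 + 156 + 171 = 2089
Divide by 11: 2089 / 11 = 189.909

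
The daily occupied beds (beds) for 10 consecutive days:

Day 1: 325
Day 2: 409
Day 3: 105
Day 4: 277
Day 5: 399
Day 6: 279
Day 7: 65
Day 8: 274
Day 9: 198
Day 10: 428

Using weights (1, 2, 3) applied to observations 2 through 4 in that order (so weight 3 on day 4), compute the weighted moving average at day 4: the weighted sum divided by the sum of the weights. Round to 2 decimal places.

241.67

Weighted sum: 1·409 + 2·105 + 3·277 = 409 + 210 + 831 = 1450
Weight total: 1 + 2 + 3 = 6
WMA = 1450 / 6 = 241.67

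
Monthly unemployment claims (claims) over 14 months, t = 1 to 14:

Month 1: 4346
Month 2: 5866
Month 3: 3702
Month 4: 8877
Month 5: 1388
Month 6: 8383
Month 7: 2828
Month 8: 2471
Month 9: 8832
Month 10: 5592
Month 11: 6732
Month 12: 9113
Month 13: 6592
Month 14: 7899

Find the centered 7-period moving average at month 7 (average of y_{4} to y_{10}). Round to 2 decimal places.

5481.57

Sum of periods 4–10: 8877 + 1388 + 8383 + 2828 + 2471 + 8832 + 5592 = 38371
Divide by 7: 38371 / 7 = 5481.57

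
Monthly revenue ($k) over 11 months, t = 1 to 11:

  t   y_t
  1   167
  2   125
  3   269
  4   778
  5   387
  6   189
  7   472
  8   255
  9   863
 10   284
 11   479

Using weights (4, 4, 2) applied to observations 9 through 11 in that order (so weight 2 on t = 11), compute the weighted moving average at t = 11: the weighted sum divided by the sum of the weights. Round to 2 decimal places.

Weighted sum: 4·863 + 4·284 + 2·479 = 3452 + 1136 + 958 = 5546
Weight total: 4 + 4 + 2 = 10
WMA = 5546 / 10 = 554.60

554.60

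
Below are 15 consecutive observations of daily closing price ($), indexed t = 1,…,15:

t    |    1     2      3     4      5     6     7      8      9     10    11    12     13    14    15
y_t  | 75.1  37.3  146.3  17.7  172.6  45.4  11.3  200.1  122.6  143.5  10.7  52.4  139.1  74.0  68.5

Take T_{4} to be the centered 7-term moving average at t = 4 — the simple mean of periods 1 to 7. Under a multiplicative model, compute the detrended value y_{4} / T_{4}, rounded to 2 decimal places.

0.25

Trend T_4 = (75.1 + 37.3 + 146.3 + 17.7 + 172.6 + 45.4 + 11.3) / 7 = 505.7/7 = 72.2429
Ratio to trend: 17.7 / 72.2429 = 0.25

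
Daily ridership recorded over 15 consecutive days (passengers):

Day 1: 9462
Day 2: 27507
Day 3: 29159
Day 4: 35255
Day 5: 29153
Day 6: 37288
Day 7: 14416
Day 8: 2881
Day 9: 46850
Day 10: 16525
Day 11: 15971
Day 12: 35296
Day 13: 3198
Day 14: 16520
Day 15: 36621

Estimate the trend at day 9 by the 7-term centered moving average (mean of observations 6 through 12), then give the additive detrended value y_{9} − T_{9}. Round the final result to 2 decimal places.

Trend T_9 = (37288 + 14416 + 2881 + 46850 + 16525 + 15971 + 35296) / 7 = 169227/7 = 24175.2857
Detrended value: 46850 − 24175.2857 = 22674.71

22674.71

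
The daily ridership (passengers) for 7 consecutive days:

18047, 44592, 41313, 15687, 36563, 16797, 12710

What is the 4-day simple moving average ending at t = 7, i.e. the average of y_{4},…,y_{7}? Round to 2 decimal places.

Sum of periods 4–7: 15687 + 36563 + 16797 + 12710 = 81757
Divide by 4: 81757 / 4 = 20439.25

20439.25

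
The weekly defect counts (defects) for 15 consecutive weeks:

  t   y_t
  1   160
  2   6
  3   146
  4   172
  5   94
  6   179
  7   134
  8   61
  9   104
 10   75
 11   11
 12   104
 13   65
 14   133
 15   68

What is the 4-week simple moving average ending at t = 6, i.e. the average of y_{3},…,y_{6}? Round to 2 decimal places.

Sum of periods 3–6: 146 + 172 + 94 + 179 = 591
Divide by 4: 591 / 4 = 147.75

147.75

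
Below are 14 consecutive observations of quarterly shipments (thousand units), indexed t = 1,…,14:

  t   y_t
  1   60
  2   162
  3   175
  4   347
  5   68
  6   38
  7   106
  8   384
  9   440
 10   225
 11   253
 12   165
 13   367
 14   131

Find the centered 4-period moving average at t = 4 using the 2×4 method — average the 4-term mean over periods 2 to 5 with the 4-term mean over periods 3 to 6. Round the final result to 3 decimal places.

Sum over 2–5: 162 + 175 + 347 + 68 = 752
Sum over 3–6: 175 + 347 + 68 + 38 = 628
CMA at t=4 = (752 + 628) / (2·4) = 1380 / 8 = 172.500

172.500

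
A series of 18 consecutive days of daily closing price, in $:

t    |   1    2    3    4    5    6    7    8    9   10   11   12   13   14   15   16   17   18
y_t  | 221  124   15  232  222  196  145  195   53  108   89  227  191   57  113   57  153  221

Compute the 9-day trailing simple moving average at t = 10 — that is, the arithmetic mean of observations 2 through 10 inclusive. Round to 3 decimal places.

143.333

Sum of periods 2–10: 124 + 15 + 232 + 222 + 196 + 145 + 195 + 53 + 108 = 1290
Divide by 9: 1290 / 9 = 143.333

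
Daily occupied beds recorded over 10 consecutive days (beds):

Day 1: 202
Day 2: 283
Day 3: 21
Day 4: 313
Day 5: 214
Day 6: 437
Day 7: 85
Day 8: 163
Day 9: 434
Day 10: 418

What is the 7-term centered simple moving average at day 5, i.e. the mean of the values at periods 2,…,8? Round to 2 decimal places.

Sum of periods 2–8: 283 + 21 + 313 + 214 + 437 + 85 + 163 = 1516
Divide by 7: 1516 / 7 = 216.57

216.57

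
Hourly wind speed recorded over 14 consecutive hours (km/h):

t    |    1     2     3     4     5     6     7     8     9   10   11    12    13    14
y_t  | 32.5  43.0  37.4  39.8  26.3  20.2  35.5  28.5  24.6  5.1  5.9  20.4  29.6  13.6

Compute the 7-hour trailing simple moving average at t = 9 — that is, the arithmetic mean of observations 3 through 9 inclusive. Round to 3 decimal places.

Sum of periods 3–9: 37.4 + 39.8 + 26.3 + 20.2 + 35.5 + 28.5 + 24.6 = 212.3
Divide by 7: 212.3 / 7 = 30.329

30.329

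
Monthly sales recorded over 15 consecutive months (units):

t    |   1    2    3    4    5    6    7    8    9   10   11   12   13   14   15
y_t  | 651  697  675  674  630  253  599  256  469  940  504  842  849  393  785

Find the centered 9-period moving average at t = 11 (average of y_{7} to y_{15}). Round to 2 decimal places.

626.33

Sum of periods 7–15: 599 + 256 + 469 + 940 + 504 + 842 + 849 + 393 + 785 = 5637
Divide by 9: 5637 / 9 = 626.33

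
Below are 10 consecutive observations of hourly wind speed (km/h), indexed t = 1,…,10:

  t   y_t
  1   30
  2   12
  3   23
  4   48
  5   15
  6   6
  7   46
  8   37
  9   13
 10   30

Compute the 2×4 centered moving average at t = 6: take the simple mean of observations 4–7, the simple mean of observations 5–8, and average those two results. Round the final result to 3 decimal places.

27.375

Sum over 4–7: 48 + 15 + 6 + 46 = 115
Sum over 5–8: 15 + 6 + 46 + 37 = 104
CMA at t=6 = (115 + 104) / (2·4) = 219 / 8 = 27.375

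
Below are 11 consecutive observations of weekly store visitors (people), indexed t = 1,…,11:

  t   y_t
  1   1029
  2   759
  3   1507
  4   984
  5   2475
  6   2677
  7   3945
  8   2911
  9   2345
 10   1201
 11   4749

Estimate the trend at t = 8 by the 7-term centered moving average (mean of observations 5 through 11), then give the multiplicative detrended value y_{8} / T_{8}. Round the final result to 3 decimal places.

Trend T_8 = (2475 + 2677 + 3945 + 2911 + 2345 + 1201 + 4749) / 7 = 20303/7 = 2900.42857
Ratio to trend: 2911 / 2900.42857 = 1.004

1.004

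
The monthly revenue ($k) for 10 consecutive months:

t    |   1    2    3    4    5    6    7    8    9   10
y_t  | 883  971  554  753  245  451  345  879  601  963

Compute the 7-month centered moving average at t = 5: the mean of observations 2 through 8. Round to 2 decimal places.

Sum of periods 2–8: 971 + 554 + 753 + 245 + 451 + 345 + 879 = 4198
Divide by 7: 4198 / 7 = 599.71

599.71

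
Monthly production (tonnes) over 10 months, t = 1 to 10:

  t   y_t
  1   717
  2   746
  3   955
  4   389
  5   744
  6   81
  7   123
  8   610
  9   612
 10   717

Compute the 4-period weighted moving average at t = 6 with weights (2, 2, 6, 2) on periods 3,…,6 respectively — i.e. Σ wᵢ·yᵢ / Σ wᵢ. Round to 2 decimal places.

Weighted sum: 2·955 + 2·389 + 6·744 + 2·81 = 1910 + 778 + 4464 + 162 = 7314
Weight total: 2 + 2 + 6 + 2 = 12
WMA = 7314 / 12 = 609.50

609.50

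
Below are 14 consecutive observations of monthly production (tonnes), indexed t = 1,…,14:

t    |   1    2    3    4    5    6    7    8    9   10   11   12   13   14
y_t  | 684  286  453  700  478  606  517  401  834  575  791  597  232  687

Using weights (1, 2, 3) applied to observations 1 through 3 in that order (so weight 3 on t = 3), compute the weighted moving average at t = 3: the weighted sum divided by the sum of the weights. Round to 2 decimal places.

Weighted sum: 1·684 + 2·286 + 3·453 = 684 + 572 + 1359 = 2615
Weight total: 1 + 2 + 3 = 6
WMA = 2615 / 6 = 435.83

435.83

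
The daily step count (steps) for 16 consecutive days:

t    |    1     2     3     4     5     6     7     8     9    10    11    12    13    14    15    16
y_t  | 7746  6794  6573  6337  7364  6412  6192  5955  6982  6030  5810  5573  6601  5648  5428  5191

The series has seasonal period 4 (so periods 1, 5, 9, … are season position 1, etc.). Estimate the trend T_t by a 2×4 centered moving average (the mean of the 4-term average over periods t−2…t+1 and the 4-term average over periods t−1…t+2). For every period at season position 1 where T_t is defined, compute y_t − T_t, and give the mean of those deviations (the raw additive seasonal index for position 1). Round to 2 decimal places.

Season position 1 occurs at t = 5, 9, 13 (where T_t is defined).
t=5: T_5 = 6623.8750; y_5 − T_5 = 7364 − 6623.8750 = 740.1250
t=9: T_9 = 6242.0000; y_9 − T_9 = 6982 − 6242.0000 = 740.0000
t=13: T_13 = 5860.2500; y_13 − T_13 = 6601 − 5860.2500 = 740.7500
Mean deviation: (740.1250 + 740.0000 + 740.7500) / 3 = 740.29

740.29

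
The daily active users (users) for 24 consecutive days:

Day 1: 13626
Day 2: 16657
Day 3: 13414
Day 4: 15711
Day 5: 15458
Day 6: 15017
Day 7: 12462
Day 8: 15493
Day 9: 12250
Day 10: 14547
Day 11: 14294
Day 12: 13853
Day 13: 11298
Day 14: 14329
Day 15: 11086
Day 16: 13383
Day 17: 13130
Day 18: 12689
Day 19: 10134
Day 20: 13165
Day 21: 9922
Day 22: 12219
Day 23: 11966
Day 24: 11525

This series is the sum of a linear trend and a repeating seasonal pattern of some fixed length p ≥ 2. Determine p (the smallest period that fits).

First differences y_{t+1} − y_t: 3031, -3243, 2297, -253, -441, -2555, 3031, -3243, 2297, -253, -441, -2555, 3031, -3243, …
The difference pattern repeats every 6 terms and not for any smaller step, so p = 6.

6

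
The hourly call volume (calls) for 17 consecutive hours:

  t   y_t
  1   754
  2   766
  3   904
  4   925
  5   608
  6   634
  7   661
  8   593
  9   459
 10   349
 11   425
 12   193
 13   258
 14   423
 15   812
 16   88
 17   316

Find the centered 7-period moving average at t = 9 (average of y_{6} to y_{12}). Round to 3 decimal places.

473.429

Sum of periods 6–12: 634 + 661 + 593 + 459 + 349 + 425 + 193 = 3314
Divide by 7: 3314 / 7 = 473.429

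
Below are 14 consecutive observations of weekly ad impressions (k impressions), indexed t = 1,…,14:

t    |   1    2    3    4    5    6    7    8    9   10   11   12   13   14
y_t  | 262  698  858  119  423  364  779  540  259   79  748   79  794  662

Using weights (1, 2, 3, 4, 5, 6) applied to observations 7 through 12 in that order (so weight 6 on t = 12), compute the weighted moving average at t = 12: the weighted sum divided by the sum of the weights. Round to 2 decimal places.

Weighted sum: 1·779 + 2·540 + 3·259 + 4·79 + 5·748 + 6·79 = 779 + 1080 + 777 + 316 + 3740 + 474 = 7166
Weight total: 1 + 2 + 3 + 4 + 5 + 6 = 21
WMA = 7166 / 21 = 341.24

341.24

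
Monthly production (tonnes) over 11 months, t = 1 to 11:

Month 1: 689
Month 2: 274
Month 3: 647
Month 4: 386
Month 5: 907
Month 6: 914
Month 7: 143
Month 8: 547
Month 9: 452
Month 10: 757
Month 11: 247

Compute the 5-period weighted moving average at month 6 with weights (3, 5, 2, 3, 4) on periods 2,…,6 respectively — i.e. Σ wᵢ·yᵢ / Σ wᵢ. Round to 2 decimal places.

Weighted sum: 3·274 + 5·647 + 2·386 + 3·907 + 4·914 = 822 + 3235 + 772 + 2721 + 3656 = 11206
Weight total: 3 + 5 + 2 + 3 + 4 = 17
WMA = 11206 / 17 = 659.18

659.18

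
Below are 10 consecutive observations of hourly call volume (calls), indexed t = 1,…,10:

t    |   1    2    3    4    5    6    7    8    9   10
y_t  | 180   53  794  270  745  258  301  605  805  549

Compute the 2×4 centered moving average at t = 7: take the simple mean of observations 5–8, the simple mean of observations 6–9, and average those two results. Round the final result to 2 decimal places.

Sum over 5–8: 745 + 258 + 301 + 605 = 1909
Sum over 6–9: 258 + 301 + 605 + 805 = 1969
CMA at t=7 = (1909 + 1969) / (2·4) = 3878 / 8 = 484.75

484.75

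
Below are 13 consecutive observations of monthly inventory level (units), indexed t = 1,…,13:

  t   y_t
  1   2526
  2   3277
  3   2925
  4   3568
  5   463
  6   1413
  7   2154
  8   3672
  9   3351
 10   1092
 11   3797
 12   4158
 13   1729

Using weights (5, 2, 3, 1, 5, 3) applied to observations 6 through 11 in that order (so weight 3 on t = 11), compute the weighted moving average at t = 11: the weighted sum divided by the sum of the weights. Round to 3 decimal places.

2241.632

Weighted sum: 5·1413 + 2·2154 + 3·3672 + 1·3351 + 5·1092 + 3·3797 = 7065 + 4308 + 11016 + 3351 + 5460 + 11391 = 42591
Weight total: 5 + 2 + 3 + 1 + 5 + 3 = 19
WMA = 42591 / 19 = 2241.632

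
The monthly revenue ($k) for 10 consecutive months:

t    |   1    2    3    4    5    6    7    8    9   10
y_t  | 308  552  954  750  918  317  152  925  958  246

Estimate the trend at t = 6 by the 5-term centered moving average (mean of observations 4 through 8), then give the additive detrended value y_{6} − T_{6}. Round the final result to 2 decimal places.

Trend T_6 = (750 + 918 + 317 + 152 + 925) / 5 = 3062/5 = 612.4000
Detrended value: 317 − 612.4000 = -295.40

-295.40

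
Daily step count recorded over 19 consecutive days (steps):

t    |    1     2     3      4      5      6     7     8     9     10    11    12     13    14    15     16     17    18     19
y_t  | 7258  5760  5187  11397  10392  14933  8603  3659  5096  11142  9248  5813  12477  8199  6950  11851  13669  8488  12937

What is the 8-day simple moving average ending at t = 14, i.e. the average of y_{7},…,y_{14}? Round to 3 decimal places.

Sum of periods 7–14: 8603 + 3659 + 5096 + 11142 + 9248 + 5813 + 12477 + 8199 = 64237
Divide by 8: 64237 / 8 = 8029.625

8029.625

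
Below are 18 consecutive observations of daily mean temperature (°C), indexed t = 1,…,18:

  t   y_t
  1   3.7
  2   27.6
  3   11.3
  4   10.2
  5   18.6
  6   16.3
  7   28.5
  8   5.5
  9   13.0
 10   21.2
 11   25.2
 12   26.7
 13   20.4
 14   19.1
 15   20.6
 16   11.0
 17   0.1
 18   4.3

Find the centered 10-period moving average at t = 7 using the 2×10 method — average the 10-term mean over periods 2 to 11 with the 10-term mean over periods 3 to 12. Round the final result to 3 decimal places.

17.695

Sum over 2–11: 27.6 + 11.3 + 10.2 + 18.6 + 16.3 + 28.5 + 5.5 + 13.0 + 21.2 + 25.2 = 177.4
Sum over 3–12: 11.3 + 10.2 + 18.6 + 16.3 + 28.5 + 5.5 + 13.0 + 21.2 + 25.2 + 26.7 = 176.5
CMA at t=7 = (177.4 + 176.5) / (2·10) = 353.9 / 20 = 17.695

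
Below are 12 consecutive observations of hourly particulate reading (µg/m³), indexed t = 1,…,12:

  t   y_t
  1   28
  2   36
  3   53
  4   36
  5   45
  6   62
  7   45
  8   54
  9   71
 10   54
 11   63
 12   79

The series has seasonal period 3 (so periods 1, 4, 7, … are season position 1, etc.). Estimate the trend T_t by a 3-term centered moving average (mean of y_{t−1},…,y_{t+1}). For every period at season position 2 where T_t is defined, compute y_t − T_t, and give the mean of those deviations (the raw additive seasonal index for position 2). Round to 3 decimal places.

-2.667

Season position 2 occurs at t = 2, 5, 8, 11 (where T_t is defined).
t=2: T_2 = 39.00000; y_2 − T_2 = 36 − 39.00000 = -3.00000
t=5: T_5 = 47.66667; y_5 − T_5 = 45 − 47.66667 = -2.66667
t=8: T_8 = 56.66667; y_8 − T_8 = 54 − 56.66667 = -2.66667
t=11: T_11 = 65.33333; y_11 − T_11 = 63 − 65.33333 = -2.33333
Mean deviation: (-3.00000 + -2.66667 + -2.66667 + -2.33333) / 4 = -2.667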